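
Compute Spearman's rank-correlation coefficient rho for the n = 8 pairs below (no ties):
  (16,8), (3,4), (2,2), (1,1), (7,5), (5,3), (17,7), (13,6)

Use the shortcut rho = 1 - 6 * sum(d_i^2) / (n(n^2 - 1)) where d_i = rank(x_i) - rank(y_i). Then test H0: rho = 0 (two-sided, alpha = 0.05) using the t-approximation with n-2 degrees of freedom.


Step 1: Rank x and y separately (midranks; no ties here).
rank(x): 16->7, 3->3, 2->2, 1->1, 7->5, 5->4, 17->8, 13->6
rank(y): 8->8, 4->4, 2->2, 1->1, 5->5, 3->3, 7->7, 6->6
Step 2: d_i = R_x(i) - R_y(i); compute d_i^2.
  (7-8)^2=1, (3-4)^2=1, (2-2)^2=0, (1-1)^2=0, (5-5)^2=0, (4-3)^2=1, (8-7)^2=1, (6-6)^2=0
sum(d^2) = 4.
Step 3: rho = 1 - 6*4 / (8*(8^2 - 1)) = 1 - 24/504 = 0.952381.
Step 4: Under H0, t = rho * sqrt((n-2)/(1-rho^2)) = 7.6509 ~ t(6).
Step 5: Two-sided p-value from the t-distribution with 6 df = 0.000260.
Step 6: alpha = 0.05. reject H0.

rho = 0.9524, p = 0.000260, reject H0 at alpha = 0.05.


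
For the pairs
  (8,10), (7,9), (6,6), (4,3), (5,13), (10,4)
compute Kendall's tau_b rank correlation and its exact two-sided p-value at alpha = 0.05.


Step 1: Enumerate the 15 unordered pairs (i,j) with i<j and classify each by sign(x_j-x_i) * sign(y_j-y_i).
  (1,2):dx=-1,dy=-1->C; (1,3):dx=-2,dy=-4->C; (1,4):dx=-4,dy=-7->C; (1,5):dx=-3,dy=+3->D
  (1,6):dx=+2,dy=-6->D; (2,3):dx=-1,dy=-3->C; (2,4):dx=-3,dy=-6->C; (2,5):dx=-2,dy=+4->D
  (2,6):dx=+3,dy=-5->D; (3,4):dx=-2,dy=-3->C; (3,5):dx=-1,dy=+7->D; (3,6):dx=+4,dy=-2->D
  (4,5):dx=+1,dy=+10->C; (4,6):dx=+6,dy=+1->C; (5,6):dx=+5,dy=-9->D
Step 2: C = 8, D = 7, total pairs = 15.
Step 3: tau = (C - D)/(n(n-1)/2) = (8 - 7)/15 = 0.066667.
Step 4: Exact two-sided p-value (enumerate n! = 720 permutations of y under H0): p = 1.000000.
Step 5: alpha = 0.05. fail to reject H0.

tau_b = 0.0667 (C=8, D=7), p = 1.000000, fail to reject H0.


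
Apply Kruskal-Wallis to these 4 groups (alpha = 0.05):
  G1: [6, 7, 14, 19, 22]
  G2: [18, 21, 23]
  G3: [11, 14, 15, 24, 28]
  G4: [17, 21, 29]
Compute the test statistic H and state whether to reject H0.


Step 1: Combine all N = 16 observations and assign midranks.
sorted (value, group, rank): (6,G1,1), (7,G1,2), (11,G3,3), (14,G1,4.5), (14,G3,4.5), (15,G3,6), (17,G4,7), (18,G2,8), (19,G1,9), (21,G2,10.5), (21,G4,10.5), (22,G1,12), (23,G2,13), (24,G3,14), (28,G3,15), (29,G4,16)
Step 2: Sum ranks within each group.
R_1 = 28.5 (n_1 = 5)
R_2 = 31.5 (n_2 = 3)
R_3 = 42.5 (n_3 = 5)
R_4 = 33.5 (n_4 = 3)
Step 3: H = 12/(N(N+1)) * sum(R_i^2/n_i) - 3(N+1)
     = 12/(16*17) * (28.5^2/5 + 31.5^2/3 + 42.5^2/5 + 33.5^2/3) - 3*17
     = 0.044118 * 1228.53 - 51
     = 3.200000.
Step 4: Ties present; correction factor C = 1 - 12/(16^3 - 16) = 0.997059. Corrected H = 3.200000 / 0.997059 = 3.209440.
Step 5: Under H0, H ~ chi^2(3); p-value = 0.360447.
Step 6: alpha = 0.05. fail to reject H0.

H = 3.2094, df = 3, p = 0.360447, fail to reject H0.


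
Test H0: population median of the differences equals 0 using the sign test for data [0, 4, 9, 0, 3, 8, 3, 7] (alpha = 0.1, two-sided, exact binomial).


Step 1: Discard zero differences. Original n = 8; n_eff = number of nonzero differences = 6.
Nonzero differences (with sign): +4, +9, +3, +8, +3, +7
Step 2: Count signs: positive = 6, negative = 0.
Step 3: Under H0: P(positive) = 0.5, so the number of positives S ~ Bin(6, 0.5).
Step 4: Two-sided exact p-value = sum of Bin(6,0.5) probabilities at or below the observed probability = 0.031250.
Step 5: alpha = 0.1. reject H0.

n_eff = 6, pos = 6, neg = 0, p = 0.031250, reject H0.


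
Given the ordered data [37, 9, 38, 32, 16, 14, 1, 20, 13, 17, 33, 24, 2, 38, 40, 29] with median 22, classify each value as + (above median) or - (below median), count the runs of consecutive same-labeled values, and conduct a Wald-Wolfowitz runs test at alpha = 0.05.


Step 1: Compute median = 22; label A = above, B = below.
Labels in order: ABAABBBBBBAABAAA  (n_A = 8, n_B = 8)
Step 2: Count runs R = 7.
Step 3: Under H0 (random ordering), E[R] = 2*n_A*n_B/(n_A+n_B) + 1 = 2*8*8/16 + 1 = 9.0000.
        Var[R] = 2*n_A*n_B*(2*n_A*n_B - n_A - n_B) / ((n_A+n_B)^2 * (n_A+n_B-1)) = 14336/3840 = 3.7333.
        SD[R] = 1.9322.
Step 4: Continuity-corrected z = (R + 0.5 - E[R]) / SD[R] = (7 + 0.5 - 9.0000) / 1.9322 = -0.7763.
Step 5: Two-sided p-value via normal approximation = 2*(1 - Phi(|z|)) = 0.437558.
Step 6: alpha = 0.05. fail to reject H0.

R = 7, z = -0.7763, p = 0.437558, fail to reject H0.


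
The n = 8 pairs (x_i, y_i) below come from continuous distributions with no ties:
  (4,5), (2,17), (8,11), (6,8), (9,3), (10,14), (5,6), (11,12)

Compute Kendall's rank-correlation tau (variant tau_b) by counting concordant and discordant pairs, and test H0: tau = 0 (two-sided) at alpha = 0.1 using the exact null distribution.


Step 1: Enumerate the 28 unordered pairs (i,j) with i<j and classify each by sign(x_j-x_i) * sign(y_j-y_i).
  (1,2):dx=-2,dy=+12->D; (1,3):dx=+4,dy=+6->C; (1,4):dx=+2,dy=+3->C; (1,5):dx=+5,dy=-2->D
  (1,6):dx=+6,dy=+9->C; (1,7):dx=+1,dy=+1->C; (1,8):dx=+7,dy=+7->C; (2,3):dx=+6,dy=-6->D
  (2,4):dx=+4,dy=-9->D; (2,5):dx=+7,dy=-14->D; (2,6):dx=+8,dy=-3->D; (2,7):dx=+3,dy=-11->D
  (2,8):dx=+9,dy=-5->D; (3,4):dx=-2,dy=-3->C; (3,5):dx=+1,dy=-8->D; (3,6):dx=+2,dy=+3->C
  (3,7):dx=-3,dy=-5->C; (3,8):dx=+3,dy=+1->C; (4,5):dx=+3,dy=-5->D; (4,6):dx=+4,dy=+6->C
  (4,7):dx=-1,dy=-2->C; (4,8):dx=+5,dy=+4->C; (5,6):dx=+1,dy=+11->C; (5,7):dx=-4,dy=+3->D
  (5,8):dx=+2,dy=+9->C; (6,7):dx=-5,dy=-8->C; (6,8):dx=+1,dy=-2->D; (7,8):dx=+6,dy=+6->C
Step 2: C = 16, D = 12, total pairs = 28.
Step 3: tau = (C - D)/(n(n-1)/2) = (16 - 12)/28 = 0.142857.
Step 4: Exact two-sided p-value (enumerate n! = 40320 permutations of y under H0): p = 0.719544.
Step 5: alpha = 0.1. fail to reject H0.

tau_b = 0.1429 (C=16, D=12), p = 0.719544, fail to reject H0.


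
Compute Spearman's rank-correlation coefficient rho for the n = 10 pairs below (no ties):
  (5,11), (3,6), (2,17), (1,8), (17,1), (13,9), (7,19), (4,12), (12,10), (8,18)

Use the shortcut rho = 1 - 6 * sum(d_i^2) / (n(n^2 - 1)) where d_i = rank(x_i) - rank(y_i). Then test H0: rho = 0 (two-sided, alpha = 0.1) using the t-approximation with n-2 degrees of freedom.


Step 1: Rank x and y separately (midranks; no ties here).
rank(x): 5->5, 3->3, 2->2, 1->1, 17->10, 13->9, 7->6, 4->4, 12->8, 8->7
rank(y): 11->6, 6->2, 17->8, 8->3, 1->1, 9->4, 19->10, 12->7, 10->5, 18->9
Step 2: d_i = R_x(i) - R_y(i); compute d_i^2.
  (5-6)^2=1, (3-2)^2=1, (2-8)^2=36, (1-3)^2=4, (10-1)^2=81, (9-4)^2=25, (6-10)^2=16, (4-7)^2=9, (8-5)^2=9, (7-9)^2=4
sum(d^2) = 186.
Step 3: rho = 1 - 6*186 / (10*(10^2 - 1)) = 1 - 1116/990 = -0.127273.
Step 4: Under H0, t = rho * sqrt((n-2)/(1-rho^2)) = -0.3629 ~ t(8).
Step 5: Two-sided p-value from the t-distribution with 8 df = 0.726057.
Step 6: alpha = 0.1. fail to reject H0.

rho = -0.1273, p = 0.726057, fail to reject H0 at alpha = 0.1.


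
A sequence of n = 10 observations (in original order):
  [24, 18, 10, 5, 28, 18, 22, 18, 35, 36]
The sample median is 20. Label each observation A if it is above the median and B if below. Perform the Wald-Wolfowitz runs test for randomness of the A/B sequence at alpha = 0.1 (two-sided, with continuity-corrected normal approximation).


Step 1: Compute median = 20; label A = above, B = below.
Labels in order: ABBBABABAA  (n_A = 5, n_B = 5)
Step 2: Count runs R = 7.
Step 3: Under H0 (random ordering), E[R] = 2*n_A*n_B/(n_A+n_B) + 1 = 2*5*5/10 + 1 = 6.0000.
        Var[R] = 2*n_A*n_B*(2*n_A*n_B - n_A - n_B) / ((n_A+n_B)^2 * (n_A+n_B-1)) = 2000/900 = 2.2222.
        SD[R] = 1.4907.
Step 4: Continuity-corrected z = (R - 0.5 - E[R]) / SD[R] = (7 - 0.5 - 6.0000) / 1.4907 = 0.3354.
Step 5: Two-sided p-value via normal approximation = 2*(1 - Phi(|z|)) = 0.737316.
Step 6: alpha = 0.1. fail to reject H0.

R = 7, z = 0.3354, p = 0.737316, fail to reject H0.


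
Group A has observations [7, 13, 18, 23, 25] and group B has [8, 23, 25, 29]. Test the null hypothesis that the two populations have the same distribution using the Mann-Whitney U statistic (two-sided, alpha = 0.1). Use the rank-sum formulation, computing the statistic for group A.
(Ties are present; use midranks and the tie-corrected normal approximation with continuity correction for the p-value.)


Step 1: Combine and sort all 9 observations; assign midranks.
sorted (value, group): (7,X), (8,Y), (13,X), (18,X), (23,X), (23,Y), (25,X), (25,Y), (29,Y)
ranks: 7->1, 8->2, 13->3, 18->4, 23->5.5, 23->5.5, 25->7.5, 25->7.5, 29->9
Step 2: Rank sum for X: R1 = 1 + 3 + 4 + 5.5 + 7.5 = 21.
Step 3: U_X = R1 - n1(n1+1)/2 = 21 - 5*6/2 = 21 - 15 = 6.
       U_Y = n1*n2 - U_X = 20 - 6 = 14.
Step 4: Ties are present, so use the tie-corrected normal approximation (with continuity correction) for the p-value.
Step 5: p-value = 0.387282; compare to alpha = 0.1. fail to reject H0.

U_X = 6, p = 0.387282, fail to reject H0 at alpha = 0.1.


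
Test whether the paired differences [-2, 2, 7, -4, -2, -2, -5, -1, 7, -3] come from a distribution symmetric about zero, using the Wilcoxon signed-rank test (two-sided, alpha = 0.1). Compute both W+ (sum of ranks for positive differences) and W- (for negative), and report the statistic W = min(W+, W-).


Step 1: Drop any zero differences (none here) and take |d_i|.
|d| = [2, 2, 7, 4, 2, 2, 5, 1, 7, 3]
Step 2: Midrank |d_i| (ties get averaged ranks).
ranks: |2|->3.5, |2|->3.5, |7|->9.5, |4|->7, |2|->3.5, |2|->3.5, |5|->8, |1|->1, |7|->9.5, |3|->6
Step 3: Attach original signs; sum ranks with positive sign and with negative sign.
W+ = 3.5 + 9.5 + 9.5 = 22.5
W- = 3.5 + 7 + 3.5 + 3.5 + 8 + 1 + 6 = 32.5
(Check: W+ + W- = 55 should equal n(n+1)/2 = 55.)
Step 4: Test statistic W = min(W+, W-) = 22.5.
Step 5: Ties in |d|, so use the tie-corrected normal approximation.
        E[W] = n(n+1)/4 = 10*11/4 = 27.5.
        Tie groups: |d|=2 (t=4), |d|=7 (t=2); sum(t^3 - t) = 66.
        Var[W] = n(n+1)(2n+1)/24 - sum(t^3-t)/48 = 2310/24 - 66/48 = 94.875.
        z = (W - E[W]) / sqrt(Var[W]) = (22.5 - 27.5) / 9.7404 = -0.5133.
        Two-sided p = 2*Phi(z) = 0.607723.
Step 6: alpha = 0.1. fail to reject H0.

W+ = 22.5, W- = 32.5, W = min = 22.5, p = 0.607723, fail to reject H0.


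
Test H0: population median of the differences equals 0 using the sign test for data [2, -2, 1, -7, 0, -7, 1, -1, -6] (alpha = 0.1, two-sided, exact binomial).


Step 1: Discard zero differences. Original n = 9; n_eff = number of nonzero differences = 8.
Nonzero differences (with sign): +2, -2, +1, -7, -7, +1, -1, -6
Step 2: Count signs: positive = 3, negative = 5.
Step 3: Under H0: P(positive) = 0.5, so the number of positives S ~ Bin(8, 0.5).
Step 4: Two-sided exact p-value = sum of Bin(8,0.5) probabilities at or below the observed probability = 0.726562.
Step 5: alpha = 0.1. fail to reject H0.

n_eff = 8, pos = 3, neg = 5, p = 0.726562, fail to reject H0.


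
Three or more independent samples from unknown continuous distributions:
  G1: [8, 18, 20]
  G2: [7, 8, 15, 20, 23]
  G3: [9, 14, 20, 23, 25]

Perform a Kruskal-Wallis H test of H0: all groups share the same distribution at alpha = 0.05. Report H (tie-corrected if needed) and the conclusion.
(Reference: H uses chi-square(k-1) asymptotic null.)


Step 1: Combine all N = 13 observations and assign midranks.
sorted (value, group, rank): (7,G2,1), (8,G1,2.5), (8,G2,2.5), (9,G3,4), (14,G3,5), (15,G2,6), (18,G1,7), (20,G1,9), (20,G2,9), (20,G3,9), (23,G2,11.5), (23,G3,11.5), (25,G3,13)
Step 2: Sum ranks within each group.
R_1 = 18.5 (n_1 = 3)
R_2 = 30 (n_2 = 5)
R_3 = 42.5 (n_3 = 5)
Step 3: H = 12/(N(N+1)) * sum(R_i^2/n_i) - 3(N+1)
     = 12/(13*14) * (18.5^2/3 + 30^2/5 + 42.5^2/5) - 3*14
     = 0.065934 * 655.333 - 42
     = 1.208791.
Step 4: Ties present; correction factor C = 1 - 36/(13^3 - 13) = 0.983516. Corrected H = 1.208791 / 0.983516 = 1.229050.
Step 5: Under H0, H ~ chi^2(2); p-value = 0.540898.
Step 6: alpha = 0.05. fail to reject H0.

H = 1.2291, df = 2, p = 0.540898, fail to reject H0.


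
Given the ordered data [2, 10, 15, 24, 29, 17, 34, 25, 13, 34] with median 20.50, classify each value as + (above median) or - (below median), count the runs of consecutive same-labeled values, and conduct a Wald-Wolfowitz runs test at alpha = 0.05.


Step 1: Compute median = 20.50; label A = above, B = below.
Labels in order: BBBAABAABA  (n_A = 5, n_B = 5)
Step 2: Count runs R = 6.
Step 3: Under H0 (random ordering), E[R] = 2*n_A*n_B/(n_A+n_B) + 1 = 2*5*5/10 + 1 = 6.0000.
        Var[R] = 2*n_A*n_B*(2*n_A*n_B - n_A - n_B) / ((n_A+n_B)^2 * (n_A+n_B-1)) = 2000/900 = 2.2222.
        SD[R] = 1.4907.
Step 4: R = E[R], so z = 0 with no continuity correction.
Step 5: Two-sided p-value via normal approximation = 2*(1 - Phi(|z|)) = 1.000000.
Step 6: alpha = 0.05. fail to reject H0.

R = 6, z = 0.0000, p = 1.000000, fail to reject H0.


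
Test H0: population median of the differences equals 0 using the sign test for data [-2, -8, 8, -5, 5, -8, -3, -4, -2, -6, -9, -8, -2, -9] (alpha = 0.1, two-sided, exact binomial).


Step 1: Discard zero differences. Original n = 14; n_eff = number of nonzero differences = 14.
Nonzero differences (with sign): -2, -8, +8, -5, +5, -8, -3, -4, -2, -6, -9, -8, -2, -9
Step 2: Count signs: positive = 2, negative = 12.
Step 3: Under H0: P(positive) = 0.5, so the number of positives S ~ Bin(14, 0.5).
Step 4: Two-sided exact p-value = sum of Bin(14,0.5) probabilities at or below the observed probability = 0.012939.
Step 5: alpha = 0.1. reject H0.

n_eff = 14, pos = 2, neg = 12, p = 0.012939, reject H0.


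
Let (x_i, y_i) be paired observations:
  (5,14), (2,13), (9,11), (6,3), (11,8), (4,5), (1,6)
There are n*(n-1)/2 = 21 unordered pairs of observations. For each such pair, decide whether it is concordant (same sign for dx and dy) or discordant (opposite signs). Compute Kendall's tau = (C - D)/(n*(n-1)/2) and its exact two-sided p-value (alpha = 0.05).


Step 1: Enumerate the 21 unordered pairs (i,j) with i<j and classify each by sign(x_j-x_i) * sign(y_j-y_i).
  (1,2):dx=-3,dy=-1->C; (1,3):dx=+4,dy=-3->D; (1,4):dx=+1,dy=-11->D; (1,5):dx=+6,dy=-6->D
  (1,6):dx=-1,dy=-9->C; (1,7):dx=-4,dy=-8->C; (2,3):dx=+7,dy=-2->D; (2,4):dx=+4,dy=-10->D
  (2,5):dx=+9,dy=-5->D; (2,6):dx=+2,dy=-8->D; (2,7):dx=-1,dy=-7->C; (3,4):dx=-3,dy=-8->C
  (3,5):dx=+2,dy=-3->D; (3,6):dx=-5,dy=-6->C; (3,7):dx=-8,dy=-5->C; (4,5):dx=+5,dy=+5->C
  (4,6):dx=-2,dy=+2->D; (4,7):dx=-5,dy=+3->D; (5,6):dx=-7,dy=-3->C; (5,7):dx=-10,dy=-2->C
  (6,7):dx=-3,dy=+1->D
Step 2: C = 10, D = 11, total pairs = 21.
Step 3: tau = (C - D)/(n(n-1)/2) = (10 - 11)/21 = -0.047619.
Step 4: Exact two-sided p-value (enumerate n! = 5040 permutations of y under H0): p = 1.000000.
Step 5: alpha = 0.05. fail to reject H0.

tau_b = -0.0476 (C=10, D=11), p = 1.000000, fail to reject H0.


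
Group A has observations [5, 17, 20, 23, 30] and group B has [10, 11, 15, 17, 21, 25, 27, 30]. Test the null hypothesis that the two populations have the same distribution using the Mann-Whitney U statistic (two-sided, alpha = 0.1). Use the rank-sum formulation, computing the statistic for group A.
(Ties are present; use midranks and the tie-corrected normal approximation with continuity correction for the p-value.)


Step 1: Combine and sort all 13 observations; assign midranks.
sorted (value, group): (5,X), (10,Y), (11,Y), (15,Y), (17,X), (17,Y), (20,X), (21,Y), (23,X), (25,Y), (27,Y), (30,X), (30,Y)
ranks: 5->1, 10->2, 11->3, 15->4, 17->5.5, 17->5.5, 20->7, 21->8, 23->9, 25->10, 27->11, 30->12.5, 30->12.5
Step 2: Rank sum for X: R1 = 1 + 5.5 + 7 + 9 + 12.5 = 35.
Step 3: U_X = R1 - n1(n1+1)/2 = 35 - 5*6/2 = 35 - 15 = 20.
       U_Y = n1*n2 - U_X = 40 - 20 = 20.
Step 4: Ties are present, so use the tie-corrected normal approximation (with continuity correction) for the p-value.
Step 5: p-value = 1.000000; compare to alpha = 0.1. fail to reject H0.

U_X = 20, p = 1.000000, fail to reject H0 at alpha = 0.1.


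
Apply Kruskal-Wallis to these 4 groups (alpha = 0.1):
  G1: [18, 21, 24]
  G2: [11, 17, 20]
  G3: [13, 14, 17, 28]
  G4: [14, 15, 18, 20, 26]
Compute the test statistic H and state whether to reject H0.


Step 1: Combine all N = 15 observations and assign midranks.
sorted (value, group, rank): (11,G2,1), (13,G3,2), (14,G3,3.5), (14,G4,3.5), (15,G4,5), (17,G2,6.5), (17,G3,6.5), (18,G1,8.5), (18,G4,8.5), (20,G2,10.5), (20,G4,10.5), (21,G1,12), (24,G1,13), (26,G4,14), (28,G3,15)
Step 2: Sum ranks within each group.
R_1 = 33.5 (n_1 = 3)
R_2 = 18 (n_2 = 3)
R_3 = 27 (n_3 = 4)
R_4 = 41.5 (n_4 = 5)
Step 3: H = 12/(N(N+1)) * sum(R_i^2/n_i) - 3(N+1)
     = 12/(15*16) * (33.5^2/3 + 18^2/3 + 27^2/4 + 41.5^2/5) - 3*16
     = 0.050000 * 1008.78 - 48
     = 2.439167.
Step 4: Ties present; correction factor C = 1 - 24/(15^3 - 15) = 0.992857. Corrected H = 2.439167 / 0.992857 = 2.456715.
Step 5: Under H0, H ~ chi^2(3); p-value = 0.483165.
Step 6: alpha = 0.1. fail to reject H0.

H = 2.4567, df = 3, p = 0.483165, fail to reject H0.


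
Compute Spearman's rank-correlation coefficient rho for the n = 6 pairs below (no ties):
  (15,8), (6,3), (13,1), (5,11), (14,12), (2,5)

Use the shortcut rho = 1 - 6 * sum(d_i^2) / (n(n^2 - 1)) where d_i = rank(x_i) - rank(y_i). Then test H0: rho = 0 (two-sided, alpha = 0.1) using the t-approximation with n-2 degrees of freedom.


Step 1: Rank x and y separately (midranks; no ties here).
rank(x): 15->6, 6->3, 13->4, 5->2, 14->5, 2->1
rank(y): 8->4, 3->2, 1->1, 11->5, 12->6, 5->3
Step 2: d_i = R_x(i) - R_y(i); compute d_i^2.
  (6-4)^2=4, (3-2)^2=1, (4-1)^2=9, (2-5)^2=9, (5-6)^2=1, (1-3)^2=4
sum(d^2) = 28.
Step 3: rho = 1 - 6*28 / (6*(6^2 - 1)) = 1 - 168/210 = 0.200000.
Step 4: Under H0, t = rho * sqrt((n-2)/(1-rho^2)) = 0.4082 ~ t(4).
Step 5: Two-sided p-value from the t-distribution with 4 df = 0.704000.
Step 6: alpha = 0.1. fail to reject H0.

rho = 0.2000, p = 0.704000, fail to reject H0 at alpha = 0.1.


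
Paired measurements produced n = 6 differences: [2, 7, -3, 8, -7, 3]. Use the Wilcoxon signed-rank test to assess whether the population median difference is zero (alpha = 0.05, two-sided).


Step 1: Drop any zero differences (none here) and take |d_i|.
|d| = [2, 7, 3, 8, 7, 3]
Step 2: Midrank |d_i| (ties get averaged ranks).
ranks: |2|->1, |7|->4.5, |3|->2.5, |8|->6, |7|->4.5, |3|->2.5
Step 3: Attach original signs; sum ranks with positive sign and with negative sign.
W+ = 1 + 4.5 + 6 + 2.5 = 14
W- = 2.5 + 4.5 = 7
(Check: W+ + W- = 21 should equal n(n+1)/2 = 21.)
Step 4: Test statistic W = min(W+, W-) = 7.
Step 5: Ties in |d|, so use the tie-corrected normal approximation.
        E[W] = n(n+1)/4 = 6*7/4 = 10.5.
        Tie groups: |d|=3 (t=2), |d|=7 (t=2); sum(t^3 - t) = 12.
        Var[W] = n(n+1)(2n+1)/24 - sum(t^3-t)/48 = 546/24 - 12/48 = 22.5.
        z = (W - E[W]) / sqrt(Var[W]) = (7 - 10.5) / 4.7434 = -0.7379.
        Two-sided p = 2*Phi(z) = 0.460597.
Step 6: alpha = 0.05. fail to reject H0.

W+ = 14, W- = 7, W = min = 7, p = 0.460597, fail to reject H0.


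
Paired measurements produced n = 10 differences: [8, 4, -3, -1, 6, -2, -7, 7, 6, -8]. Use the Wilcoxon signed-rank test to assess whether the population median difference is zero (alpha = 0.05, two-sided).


Step 1: Drop any zero differences (none here) and take |d_i|.
|d| = [8, 4, 3, 1, 6, 2, 7, 7, 6, 8]
Step 2: Midrank |d_i| (ties get averaged ranks).
ranks: |8|->9.5, |4|->4, |3|->3, |1|->1, |6|->5.5, |2|->2, |7|->7.5, |7|->7.5, |6|->5.5, |8|->9.5
Step 3: Attach original signs; sum ranks with positive sign and with negative sign.
W+ = 9.5 + 4 + 5.5 + 7.5 + 5.5 = 32
W- = 3 + 1 + 2 + 7.5 + 9.5 = 23
(Check: W+ + W- = 55 should equal n(n+1)/2 = 55.)
Step 4: Test statistic W = min(W+, W-) = 23.
Step 5: Ties in |d|, so use the tie-corrected normal approximation.
        E[W] = n(n+1)/4 = 10*11/4 = 27.5.
        Tie groups: |d|=6 (t=2), |d|=7 (t=2), |d|=8 (t=2); sum(t^3 - t) = 18.
        Var[W] = n(n+1)(2n+1)/24 - sum(t^3-t)/48 = 2310/24 - 18/48 = 95.875.
        z = (W - E[W]) / sqrt(Var[W]) = (23 - 27.5) / 9.7916 = -0.4596.
        Two-sided p = 2*Phi(z) = 0.645819.
Step 6: alpha = 0.05. fail to reject H0.

W+ = 32, W- = 23, W = min = 23, p = 0.645819, fail to reject H0.


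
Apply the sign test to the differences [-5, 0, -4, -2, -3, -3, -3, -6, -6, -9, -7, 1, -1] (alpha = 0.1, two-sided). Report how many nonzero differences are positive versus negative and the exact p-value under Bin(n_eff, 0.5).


Step 1: Discard zero differences. Original n = 13; n_eff = number of nonzero differences = 12.
Nonzero differences (with sign): -5, -4, -2, -3, -3, -3, -6, -6, -9, -7, +1, -1
Step 2: Count signs: positive = 1, negative = 11.
Step 3: Under H0: P(positive) = 0.5, so the number of positives S ~ Bin(12, 0.5).
Step 4: Two-sided exact p-value = sum of Bin(12,0.5) probabilities at or below the observed probability = 0.006348.
Step 5: alpha = 0.1. reject H0.

n_eff = 12, pos = 1, neg = 11, p = 0.006348, reject H0.


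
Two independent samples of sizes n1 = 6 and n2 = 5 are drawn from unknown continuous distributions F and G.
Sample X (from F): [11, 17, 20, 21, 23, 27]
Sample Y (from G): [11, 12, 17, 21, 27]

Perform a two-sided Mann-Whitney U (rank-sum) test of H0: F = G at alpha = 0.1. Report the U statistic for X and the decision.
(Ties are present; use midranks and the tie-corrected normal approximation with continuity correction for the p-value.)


Step 1: Combine and sort all 11 observations; assign midranks.
sorted (value, group): (11,X), (11,Y), (12,Y), (17,X), (17,Y), (20,X), (21,X), (21,Y), (23,X), (27,X), (27,Y)
ranks: 11->1.5, 11->1.5, 12->3, 17->4.5, 17->4.5, 20->6, 21->7.5, 21->7.5, 23->9, 27->10.5, 27->10.5
Step 2: Rank sum for X: R1 = 1.5 + 4.5 + 6 + 7.5 + 9 + 10.5 = 39.
Step 3: U_X = R1 - n1(n1+1)/2 = 39 - 6*7/2 = 39 - 21 = 18.
       U_Y = n1*n2 - U_X = 30 - 18 = 12.
Step 4: Ties are present, so use the tie-corrected normal approximation (with continuity correction) for the p-value.
Step 5: p-value = 0.645055; compare to alpha = 0.1. fail to reject H0.

U_X = 18, p = 0.645055, fail to reject H0 at alpha = 0.1.


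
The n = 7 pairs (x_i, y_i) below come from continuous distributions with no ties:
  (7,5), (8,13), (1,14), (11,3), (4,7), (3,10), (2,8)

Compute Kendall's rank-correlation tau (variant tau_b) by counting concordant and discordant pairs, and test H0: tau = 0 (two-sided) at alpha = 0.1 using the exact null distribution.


Step 1: Enumerate the 21 unordered pairs (i,j) with i<j and classify each by sign(x_j-x_i) * sign(y_j-y_i).
  (1,2):dx=+1,dy=+8->C; (1,3):dx=-6,dy=+9->D; (1,4):dx=+4,dy=-2->D; (1,5):dx=-3,dy=+2->D
  (1,6):dx=-4,dy=+5->D; (1,7):dx=-5,dy=+3->D; (2,3):dx=-7,dy=+1->D; (2,4):dx=+3,dy=-10->D
  (2,5):dx=-4,dy=-6->C; (2,6):dx=-5,dy=-3->C; (2,7):dx=-6,dy=-5->C; (3,4):dx=+10,dy=-11->D
  (3,5):dx=+3,dy=-7->D; (3,6):dx=+2,dy=-4->D; (3,7):dx=+1,dy=-6->D; (4,5):dx=-7,dy=+4->D
  (4,6):dx=-8,dy=+7->D; (4,7):dx=-9,dy=+5->D; (5,6):dx=-1,dy=+3->D; (5,7):dx=-2,dy=+1->D
  (6,7):dx=-1,dy=-2->C
Step 2: C = 5, D = 16, total pairs = 21.
Step 3: tau = (C - D)/(n(n-1)/2) = (5 - 16)/21 = -0.523810.
Step 4: Exact two-sided p-value (enumerate n! = 5040 permutations of y under H0): p = 0.136111.
Step 5: alpha = 0.1. fail to reject H0.

tau_b = -0.5238 (C=5, D=16), p = 0.136111, fail to reject H0.


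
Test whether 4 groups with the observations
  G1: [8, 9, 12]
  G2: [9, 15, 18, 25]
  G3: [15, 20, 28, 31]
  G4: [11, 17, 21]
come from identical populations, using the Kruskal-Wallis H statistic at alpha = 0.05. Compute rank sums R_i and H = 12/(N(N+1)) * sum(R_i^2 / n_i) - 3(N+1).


Step 1: Combine all N = 14 observations and assign midranks.
sorted (value, group, rank): (8,G1,1), (9,G1,2.5), (9,G2,2.5), (11,G4,4), (12,G1,5), (15,G2,6.5), (15,G3,6.5), (17,G4,8), (18,G2,9), (20,G3,10), (21,G4,11), (25,G2,12), (28,G3,13), (31,G3,14)
Step 2: Sum ranks within each group.
R_1 = 8.5 (n_1 = 3)
R_2 = 30 (n_2 = 4)
R_3 = 43.5 (n_3 = 4)
R_4 = 23 (n_4 = 3)
Step 3: H = 12/(N(N+1)) * sum(R_i^2/n_i) - 3(N+1)
     = 12/(14*15) * (8.5^2/3 + 30^2/4 + 43.5^2/4 + 23^2/3) - 3*15
     = 0.057143 * 898.479 - 45
     = 6.341667.
Step 4: Ties present; correction factor C = 1 - 12/(14^3 - 14) = 0.995604. Corrected H = 6.341667 / 0.995604 = 6.369665.
Step 5: Under H0, H ~ chi^2(3); p-value = 0.094947.
Step 6: alpha = 0.05. fail to reject H0.

H = 6.3697, df = 3, p = 0.094947, fail to reject H0.


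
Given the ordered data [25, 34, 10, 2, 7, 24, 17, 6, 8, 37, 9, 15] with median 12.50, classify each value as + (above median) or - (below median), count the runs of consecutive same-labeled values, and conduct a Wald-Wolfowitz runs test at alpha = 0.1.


Step 1: Compute median = 12.50; label A = above, B = below.
Labels in order: AABBBAABBABA  (n_A = 6, n_B = 6)
Step 2: Count runs R = 7.
Step 3: Under H0 (random ordering), E[R] = 2*n_A*n_B/(n_A+n_B) + 1 = 2*6*6/12 + 1 = 7.0000.
        Var[R] = 2*n_A*n_B*(2*n_A*n_B - n_A - n_B) / ((n_A+n_B)^2 * (n_A+n_B-1)) = 4320/1584 = 2.7273.
        SD[R] = 1.6514.
Step 4: R = E[R], so z = 0 with no continuity correction.
Step 5: Two-sided p-value via normal approximation = 2*(1 - Phi(|z|)) = 1.000000.
Step 6: alpha = 0.1. fail to reject H0.

R = 7, z = 0.0000, p = 1.000000, fail to reject H0.


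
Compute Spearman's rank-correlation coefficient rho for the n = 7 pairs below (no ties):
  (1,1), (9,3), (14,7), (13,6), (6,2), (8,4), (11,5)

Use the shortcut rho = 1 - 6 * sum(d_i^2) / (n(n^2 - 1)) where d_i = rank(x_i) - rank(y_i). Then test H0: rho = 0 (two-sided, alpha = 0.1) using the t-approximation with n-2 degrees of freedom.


Step 1: Rank x and y separately (midranks; no ties here).
rank(x): 1->1, 9->4, 14->7, 13->6, 6->2, 8->3, 11->5
rank(y): 1->1, 3->3, 7->7, 6->6, 2->2, 4->4, 5->5
Step 2: d_i = R_x(i) - R_y(i); compute d_i^2.
  (1-1)^2=0, (4-3)^2=1, (7-7)^2=0, (6-6)^2=0, (2-2)^2=0, (3-4)^2=1, (5-5)^2=0
sum(d^2) = 2.
Step 3: rho = 1 - 6*2 / (7*(7^2 - 1)) = 1 - 12/336 = 0.964286.
Step 4: Under H0, t = rho * sqrt((n-2)/(1-rho^2)) = 8.1408 ~ t(5).
Step 5: Two-sided p-value from the t-distribution with 5 df = 0.000454.
Step 6: alpha = 0.1. reject H0.

rho = 0.9643, p = 0.000454, reject H0 at alpha = 0.1.


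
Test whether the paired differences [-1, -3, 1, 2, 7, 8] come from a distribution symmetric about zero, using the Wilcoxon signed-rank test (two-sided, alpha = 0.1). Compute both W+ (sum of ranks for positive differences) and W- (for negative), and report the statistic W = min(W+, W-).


Step 1: Drop any zero differences (none here) and take |d_i|.
|d| = [1, 3, 1, 2, 7, 8]
Step 2: Midrank |d_i| (ties get averaged ranks).
ranks: |1|->1.5, |3|->4, |1|->1.5, |2|->3, |7|->5, |8|->6
Step 3: Attach original signs; sum ranks with positive sign and with negative sign.
W+ = 1.5 + 3 + 5 + 6 = 15.5
W- = 1.5 + 4 = 5.5
(Check: W+ + W- = 21 should equal n(n+1)/2 = 21.)
Step 4: Test statistic W = min(W+, W-) = 5.5.
Step 5: Ties in |d|, so use the tie-corrected normal approximation.
        E[W] = n(n+1)/4 = 6*7/4 = 10.5.
        Tie groups: |d|=1 (t=2); sum(t^3 - t) = 6.
        Var[W] = n(n+1)(2n+1)/24 - sum(t^3-t)/48 = 546/24 - 6/48 = 22.625.
        z = (W - E[W]) / sqrt(Var[W]) = (5.5 - 10.5) / 4.7566 = -1.0512.
        Two-sided p = 2*Phi(z) = 0.293177.
Step 6: alpha = 0.1. fail to reject H0.

W+ = 15.5, W- = 5.5, W = min = 5.5, p = 0.293177, fail to reject H0.


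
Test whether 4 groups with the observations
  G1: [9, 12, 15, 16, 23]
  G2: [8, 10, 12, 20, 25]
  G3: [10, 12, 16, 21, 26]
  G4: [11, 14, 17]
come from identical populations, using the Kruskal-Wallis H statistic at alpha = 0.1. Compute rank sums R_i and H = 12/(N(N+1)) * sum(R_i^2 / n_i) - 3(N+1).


Step 1: Combine all N = 18 observations and assign midranks.
sorted (value, group, rank): (8,G2,1), (9,G1,2), (10,G2,3.5), (10,G3,3.5), (11,G4,5), (12,G1,7), (12,G2,7), (12,G3,7), (14,G4,9), (15,G1,10), (16,G1,11.5), (16,G3,11.5), (17,G4,13), (20,G2,14), (21,G3,15), (23,G1,16), (25,G2,17), (26,G3,18)
Step 2: Sum ranks within each group.
R_1 = 46.5 (n_1 = 5)
R_2 = 42.5 (n_2 = 5)
R_3 = 55 (n_3 = 5)
R_4 = 27 (n_4 = 3)
Step 3: H = 12/(N(N+1)) * sum(R_i^2/n_i) - 3(N+1)
     = 12/(18*19) * (46.5^2/5 + 42.5^2/5 + 55^2/5 + 27^2/3) - 3*19
     = 0.035088 * 1641.7 - 57
     = 0.603509.
Step 4: Ties present; correction factor C = 1 - 36/(18^3 - 18) = 0.993808. Corrected H = 0.603509 / 0.993808 = 0.607269.
Step 5: Under H0, H ~ chi^2(3); p-value = 0.894766.
Step 6: alpha = 0.1. fail to reject H0.

H = 0.6073, df = 3, p = 0.894766, fail to reject H0.


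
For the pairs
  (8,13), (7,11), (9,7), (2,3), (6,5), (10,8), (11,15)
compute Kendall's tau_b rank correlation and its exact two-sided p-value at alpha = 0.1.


Step 1: Enumerate the 21 unordered pairs (i,j) with i<j and classify each by sign(x_j-x_i) * sign(y_j-y_i).
  (1,2):dx=-1,dy=-2->C; (1,3):dx=+1,dy=-6->D; (1,4):dx=-6,dy=-10->C; (1,5):dx=-2,dy=-8->C
  (1,6):dx=+2,dy=-5->D; (1,7):dx=+3,dy=+2->C; (2,3):dx=+2,dy=-4->D; (2,4):dx=-5,dy=-8->C
  (2,5):dx=-1,dy=-6->C; (2,6):dx=+3,dy=-3->D; (2,7):dx=+4,dy=+4->C; (3,4):dx=-7,dy=-4->C
  (3,5):dx=-3,dy=-2->C; (3,6):dx=+1,dy=+1->C; (3,7):dx=+2,dy=+8->C; (4,5):dx=+4,dy=+2->C
  (4,6):dx=+8,dy=+5->C; (4,7):dx=+9,dy=+12->C; (5,6):dx=+4,dy=+3->C; (5,7):dx=+5,dy=+10->C
  (6,7):dx=+1,dy=+7->C
Step 2: C = 17, D = 4, total pairs = 21.
Step 3: tau = (C - D)/(n(n-1)/2) = (17 - 4)/21 = 0.619048.
Step 4: Exact two-sided p-value (enumerate n! = 5040 permutations of y under H0): p = 0.069048.
Step 5: alpha = 0.1. reject H0.

tau_b = 0.6190 (C=17, D=4), p = 0.069048, reject H0.


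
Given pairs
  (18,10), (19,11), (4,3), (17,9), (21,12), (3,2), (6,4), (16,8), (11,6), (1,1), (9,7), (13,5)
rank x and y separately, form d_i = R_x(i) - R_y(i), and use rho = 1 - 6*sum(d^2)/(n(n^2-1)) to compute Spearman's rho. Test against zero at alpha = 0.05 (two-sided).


Step 1: Rank x and y separately (midranks; no ties here).
rank(x): 18->10, 19->11, 4->3, 17->9, 21->12, 3->2, 6->4, 16->8, 11->6, 1->1, 9->5, 13->7
rank(y): 10->10, 11->11, 3->3, 9->9, 12->12, 2->2, 4->4, 8->8, 6->6, 1->1, 7->7, 5->5
Step 2: d_i = R_x(i) - R_y(i); compute d_i^2.
  (10-10)^2=0, (11-11)^2=0, (3-3)^2=0, (9-9)^2=0, (12-12)^2=0, (2-2)^2=0, (4-4)^2=0, (8-8)^2=0, (6-6)^2=0, (1-1)^2=0, (5-7)^2=4, (7-5)^2=4
sum(d^2) = 8.
Step 3: rho = 1 - 6*8 / (12*(12^2 - 1)) = 1 - 48/1716 = 0.972028.
Step 4: Under H0, t = rho * sqrt((n-2)/(1-rho^2)) = 13.0876 ~ t(10).
Step 5: Two-sided p-value from the t-distribution with 10 df = 0.000000.
Step 6: alpha = 0.05. reject H0.

rho = 0.9720, p = 0.000000, reject H0 at alpha = 0.05.


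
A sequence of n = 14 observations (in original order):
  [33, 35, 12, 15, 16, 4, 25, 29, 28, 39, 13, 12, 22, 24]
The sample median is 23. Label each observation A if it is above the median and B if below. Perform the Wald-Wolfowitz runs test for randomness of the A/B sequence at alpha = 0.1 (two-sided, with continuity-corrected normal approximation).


Step 1: Compute median = 23; label A = above, B = below.
Labels in order: AABBBBAAAABBBA  (n_A = 7, n_B = 7)
Step 2: Count runs R = 5.
Step 3: Under H0 (random ordering), E[R] = 2*n_A*n_B/(n_A+n_B) + 1 = 2*7*7/14 + 1 = 8.0000.
        Var[R] = 2*n_A*n_B*(2*n_A*n_B - n_A - n_B) / ((n_A+n_B)^2 * (n_A+n_B-1)) = 8232/2548 = 3.2308.
        SD[R] = 1.7974.
Step 4: Continuity-corrected z = (R + 0.5 - E[R]) / SD[R] = (5 + 0.5 - 8.0000) / 1.7974 = -1.3909.
Step 5: Two-sided p-value via normal approximation = 2*(1 - Phi(|z|)) = 0.164264.
Step 6: alpha = 0.1. fail to reject H0.

R = 5, z = -1.3909, p = 0.164264, fail to reject H0.


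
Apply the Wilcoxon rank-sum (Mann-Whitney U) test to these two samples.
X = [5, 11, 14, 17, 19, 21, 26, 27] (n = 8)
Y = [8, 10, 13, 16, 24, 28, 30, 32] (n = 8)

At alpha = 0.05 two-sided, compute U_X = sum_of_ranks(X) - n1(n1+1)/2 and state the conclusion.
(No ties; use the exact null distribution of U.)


Step 1: Combine and sort all 16 observations; assign midranks.
sorted (value, group): (5,X), (8,Y), (10,Y), (11,X), (13,Y), (14,X), (16,Y), (17,X), (19,X), (21,X), (24,Y), (26,X), (27,X), (28,Y), (30,Y), (32,Y)
ranks: 5->1, 8->2, 10->3, 11->4, 13->5, 14->6, 16->7, 17->8, 19->9, 21->10, 24->11, 26->12, 27->13, 28->14, 30->15, 32->16
Step 2: Rank sum for X: R1 = 1 + 4 + 6 + 8 + 9 + 10 + 12 + 13 = 63.
Step 3: U_X = R1 - n1(n1+1)/2 = 63 - 8*9/2 = 63 - 36 = 27.
       U_Y = n1*n2 - U_X = 64 - 27 = 37.
Step 4: No ties, so the exact null distribution of U (based on enumerating the C(16,8) = 12870 equally likely rank assignments) gives the two-sided p-value.
Step 5: p-value = 0.645377; compare to alpha = 0.05. fail to reject H0.

U_X = 27, p = 0.645377, fail to reject H0 at alpha = 0.05.


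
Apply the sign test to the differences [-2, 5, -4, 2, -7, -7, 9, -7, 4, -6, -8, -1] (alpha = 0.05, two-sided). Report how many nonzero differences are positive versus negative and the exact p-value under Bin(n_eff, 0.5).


Step 1: Discard zero differences. Original n = 12; n_eff = number of nonzero differences = 12.
Nonzero differences (with sign): -2, +5, -4, +2, -7, -7, +9, -7, +4, -6, -8, -1
Step 2: Count signs: positive = 4, negative = 8.
Step 3: Under H0: P(positive) = 0.5, so the number of positives S ~ Bin(12, 0.5).
Step 4: Two-sided exact p-value = sum of Bin(12,0.5) probabilities at or below the observed probability = 0.387695.
Step 5: alpha = 0.05. fail to reject H0.

n_eff = 12, pos = 4, neg = 8, p = 0.387695, fail to reject H0.


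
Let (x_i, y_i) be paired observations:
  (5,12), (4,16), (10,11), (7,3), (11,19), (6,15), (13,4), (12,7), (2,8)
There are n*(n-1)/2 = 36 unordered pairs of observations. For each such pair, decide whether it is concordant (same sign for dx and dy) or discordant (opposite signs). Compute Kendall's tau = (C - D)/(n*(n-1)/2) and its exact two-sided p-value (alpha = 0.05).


Step 1: Enumerate the 36 unordered pairs (i,j) with i<j and classify each by sign(x_j-x_i) * sign(y_j-y_i).
  (1,2):dx=-1,dy=+4->D; (1,3):dx=+5,dy=-1->D; (1,4):dx=+2,dy=-9->D; (1,5):dx=+6,dy=+7->C
  (1,6):dx=+1,dy=+3->C; (1,7):dx=+8,dy=-8->D; (1,8):dx=+7,dy=-5->D; (1,9):dx=-3,dy=-4->C
  (2,3):dx=+6,dy=-5->D; (2,4):dx=+3,dy=-13->D; (2,5):dx=+7,dy=+3->C; (2,6):dx=+2,dy=-1->D
  (2,7):dx=+9,dy=-12->D; (2,8):dx=+8,dy=-9->D; (2,9):dx=-2,dy=-8->C; (3,4):dx=-3,dy=-8->C
  (3,5):dx=+1,dy=+8->C; (3,6):dx=-4,dy=+4->D; (3,7):dx=+3,dy=-7->D; (3,8):dx=+2,dy=-4->D
  (3,9):dx=-8,dy=-3->C; (4,5):dx=+4,dy=+16->C; (4,6):dx=-1,dy=+12->D; (4,7):dx=+6,dy=+1->C
  (4,8):dx=+5,dy=+4->C; (4,9):dx=-5,dy=+5->D; (5,6):dx=-5,dy=-4->C; (5,7):dx=+2,dy=-15->D
  (5,8):dx=+1,dy=-12->D; (5,9):dx=-9,dy=-11->C; (6,7):dx=+7,dy=-11->D; (6,8):dx=+6,dy=-8->D
  (6,9):dx=-4,dy=-7->C; (7,8):dx=-1,dy=+3->D; (7,9):dx=-11,dy=+4->D; (8,9):dx=-10,dy=+1->D
Step 2: C = 14, D = 22, total pairs = 36.
Step 3: tau = (C - D)/(n(n-1)/2) = (14 - 22)/36 = -0.222222.
Step 4: Exact two-sided p-value (enumerate n! = 362880 permutations of y under H0): p = 0.476709.
Step 5: alpha = 0.05. fail to reject H0.

tau_b = -0.2222 (C=14, D=22), p = 0.476709, fail to reject H0.


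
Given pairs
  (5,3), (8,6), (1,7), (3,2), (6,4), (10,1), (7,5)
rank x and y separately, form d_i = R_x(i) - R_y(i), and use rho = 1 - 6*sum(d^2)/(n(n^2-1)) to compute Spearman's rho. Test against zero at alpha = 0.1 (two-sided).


Step 1: Rank x and y separately (midranks; no ties here).
rank(x): 5->3, 8->6, 1->1, 3->2, 6->4, 10->7, 7->5
rank(y): 3->3, 6->6, 7->7, 2->2, 4->4, 1->1, 5->5
Step 2: d_i = R_x(i) - R_y(i); compute d_i^2.
  (3-3)^2=0, (6-6)^2=0, (1-7)^2=36, (2-2)^2=0, (4-4)^2=0, (7-1)^2=36, (5-5)^2=0
sum(d^2) = 72.
Step 3: rho = 1 - 6*72 / (7*(7^2 - 1)) = 1 - 432/336 = -0.285714.
Step 4: Under H0, t = rho * sqrt((n-2)/(1-rho^2)) = -0.6667 ~ t(5).
Step 5: Two-sided p-value from the t-distribution with 5 df = 0.534509.
Step 6: alpha = 0.1. fail to reject H0.

rho = -0.2857, p = 0.534509, fail to reject H0 at alpha = 0.1.


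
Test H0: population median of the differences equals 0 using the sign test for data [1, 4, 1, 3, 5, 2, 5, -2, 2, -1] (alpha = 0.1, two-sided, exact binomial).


Step 1: Discard zero differences. Original n = 10; n_eff = number of nonzero differences = 10.
Nonzero differences (with sign): +1, +4, +1, +3, +5, +2, +5, -2, +2, -1
Step 2: Count signs: positive = 8, negative = 2.
Step 3: Under H0: P(positive) = 0.5, so the number of positives S ~ Bin(10, 0.5).
Step 4: Two-sided exact p-value = sum of Bin(10,0.5) probabilities at or below the observed probability = 0.109375.
Step 5: alpha = 0.1. fail to reject H0.

n_eff = 10, pos = 8, neg = 2, p = 0.109375, fail to reject H0.


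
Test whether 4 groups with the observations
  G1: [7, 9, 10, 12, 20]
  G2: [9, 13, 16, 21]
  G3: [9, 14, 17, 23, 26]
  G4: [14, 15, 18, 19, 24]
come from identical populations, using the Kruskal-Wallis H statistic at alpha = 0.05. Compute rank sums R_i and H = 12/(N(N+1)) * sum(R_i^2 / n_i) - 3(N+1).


Step 1: Combine all N = 19 observations and assign midranks.
sorted (value, group, rank): (7,G1,1), (9,G1,3), (9,G2,3), (9,G3,3), (10,G1,5), (12,G1,6), (13,G2,7), (14,G3,8.5), (14,G4,8.5), (15,G4,10), (16,G2,11), (17,G3,12), (18,G4,13), (19,G4,14), (20,G1,15), (21,G2,16), (23,G3,17), (24,G4,18), (26,G3,19)
Step 2: Sum ranks within each group.
R_1 = 30 (n_1 = 5)
R_2 = 37 (n_2 = 4)
R_3 = 59.5 (n_3 = 5)
R_4 = 63.5 (n_4 = 5)
Step 3: H = 12/(N(N+1)) * sum(R_i^2/n_i) - 3(N+1)
     = 12/(19*20) * (30^2/5 + 37^2/4 + 59.5^2/5 + 63.5^2/5) - 3*20
     = 0.031579 * 2036.75 - 60
     = 4.318421.
Step 4: Ties present; correction factor C = 1 - 30/(19^3 - 19) = 0.995614. Corrected H = 4.318421 / 0.995614 = 4.337445.
Step 5: Under H0, H ~ chi^2(3); p-value = 0.227256.
Step 6: alpha = 0.05. fail to reject H0.

H = 4.3374, df = 3, p = 0.227256, fail to reject H0.


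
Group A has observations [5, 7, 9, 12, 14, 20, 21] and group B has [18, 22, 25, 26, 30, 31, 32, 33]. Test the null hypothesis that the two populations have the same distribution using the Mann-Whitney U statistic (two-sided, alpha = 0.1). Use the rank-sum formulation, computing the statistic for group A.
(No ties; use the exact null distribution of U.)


Step 1: Combine and sort all 15 observations; assign midranks.
sorted (value, group): (5,X), (7,X), (9,X), (12,X), (14,X), (18,Y), (20,X), (21,X), (22,Y), (25,Y), (26,Y), (30,Y), (31,Y), (32,Y), (33,Y)
ranks: 5->1, 7->2, 9->3, 12->4, 14->5, 18->6, 20->7, 21->8, 22->9, 25->10, 26->11, 30->12, 31->13, 32->14, 33->15
Step 2: Rank sum for X: R1 = 1 + 2 + 3 + 4 + 5 + 7 + 8 = 30.
Step 3: U_X = R1 - n1(n1+1)/2 = 30 - 7*8/2 = 30 - 28 = 2.
       U_Y = n1*n2 - U_X = 56 - 2 = 54.
Step 4: No ties, so the exact null distribution of U (based on enumerating the C(15,7) = 6435 equally likely rank assignments) gives the two-sided p-value.
Step 5: p-value = 0.001243; compare to alpha = 0.1. reject H0.

U_X = 2, p = 0.001243, reject H0 at alpha = 0.1.


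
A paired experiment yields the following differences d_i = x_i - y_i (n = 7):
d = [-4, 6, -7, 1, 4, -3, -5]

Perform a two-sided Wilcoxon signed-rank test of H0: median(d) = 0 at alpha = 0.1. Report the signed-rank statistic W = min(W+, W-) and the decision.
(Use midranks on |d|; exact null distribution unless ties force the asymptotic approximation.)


Step 1: Drop any zero differences (none here) and take |d_i|.
|d| = [4, 6, 7, 1, 4, 3, 5]
Step 2: Midrank |d_i| (ties get averaged ranks).
ranks: |4|->3.5, |6|->6, |7|->7, |1|->1, |4|->3.5, |3|->2, |5|->5
Step 3: Attach original signs; sum ranks with positive sign and with negative sign.
W+ = 6 + 1 + 3.5 = 10.5
W- = 3.5 + 7 + 2 + 5 = 17.5
(Check: W+ + W- = 28 should equal n(n+1)/2 = 28.)
Step 4: Test statistic W = min(W+, W-) = 10.5.
Step 5: Ties in |d|, so use the tie-corrected normal approximation.
        E[W] = n(n+1)/4 = 7*8/4 = 14.
        Tie groups: |d|=4 (t=2); sum(t^3 - t) = 6.
        Var[W] = n(n+1)(2n+1)/24 - sum(t^3-t)/48 = 840/24 - 6/48 = 34.875.
        z = (W - E[W]) / sqrt(Var[W]) = (10.5 - 14) / 5.9055 = -0.5927.
        Two-sided p = 2*Phi(z) = 0.553404.
Step 6: alpha = 0.1. fail to reject H0.

W+ = 10.5, W- = 17.5, W = min = 10.5, p = 0.553404, fail to reject H0.


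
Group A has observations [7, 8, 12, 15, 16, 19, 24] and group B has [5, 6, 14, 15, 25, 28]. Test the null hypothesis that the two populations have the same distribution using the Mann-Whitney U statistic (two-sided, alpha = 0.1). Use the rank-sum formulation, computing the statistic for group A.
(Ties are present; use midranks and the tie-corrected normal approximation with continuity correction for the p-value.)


Step 1: Combine and sort all 13 observations; assign midranks.
sorted (value, group): (5,Y), (6,Y), (7,X), (8,X), (12,X), (14,Y), (15,X), (15,Y), (16,X), (19,X), (24,X), (25,Y), (28,Y)
ranks: 5->1, 6->2, 7->3, 8->4, 12->5, 14->6, 15->7.5, 15->7.5, 16->9, 19->10, 24->11, 25->12, 28->13
Step 2: Rank sum for X: R1 = 3 + 4 + 5 + 7.5 + 9 + 10 + 11 = 49.5.
Step 3: U_X = R1 - n1(n1+1)/2 = 49.5 - 7*8/2 = 49.5 - 28 = 21.5.
       U_Y = n1*n2 - U_X = 42 - 21.5 = 20.5.
Step 4: Ties are present, so use the tie-corrected normal approximation (with continuity correction) for the p-value.
Step 5: p-value = 1.000000; compare to alpha = 0.1. fail to reject H0.

U_X = 21.5, p = 1.000000, fail to reject H0 at alpha = 0.1.
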